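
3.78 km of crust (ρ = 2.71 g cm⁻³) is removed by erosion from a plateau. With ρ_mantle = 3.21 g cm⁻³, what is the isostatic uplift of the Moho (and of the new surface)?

3.19 km

Unloading: uplift u = e ρ_c/ρ_m = 3.78 km × 2.71/3.21 = 3.19 km.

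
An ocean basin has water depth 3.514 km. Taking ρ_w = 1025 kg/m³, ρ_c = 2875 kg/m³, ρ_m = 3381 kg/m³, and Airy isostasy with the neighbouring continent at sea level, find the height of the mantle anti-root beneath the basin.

12.8 km

For local isostatic compensation: replacing crust with seawater at the top is compensated by replacing crust with mantle at the base: d (ρ_c − ρ_w) = a (ρ_m − ρ_c).
a = d (ρ_c − ρ_w)/(ρ_m − ρ_c) = 3.514 km × 1850/506 = 12.8 km.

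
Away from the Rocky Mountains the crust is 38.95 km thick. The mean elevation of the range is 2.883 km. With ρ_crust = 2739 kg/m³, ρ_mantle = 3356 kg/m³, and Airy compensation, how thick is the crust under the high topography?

Root depth r = h ρ_c / (ρ_m − ρ_c) = 2.883 km × 2739 / 617 = 12.8 km.
Total thickness = T + h + r = 38.95 km + 2.883 km + 12.8 km = 54.6 km.

54.6 km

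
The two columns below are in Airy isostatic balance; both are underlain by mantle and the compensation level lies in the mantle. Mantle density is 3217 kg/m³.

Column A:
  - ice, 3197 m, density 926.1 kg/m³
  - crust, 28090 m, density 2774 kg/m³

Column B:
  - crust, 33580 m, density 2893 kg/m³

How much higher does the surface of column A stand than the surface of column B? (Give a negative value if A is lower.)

2760 m

For any compensation level in the mantle, the mantle terms cancel and isostasy reduces to e = (Σt_A − Σt_B) − (Σ(ρt)_A − Σ(ρt)_B) / ρ_m.
Σt_A = 31287 m; Σt_B = 33580 m; Σ(ρt)_A = 80882401.7; Σ(ρt)_B = 97146940 (in m·kg/m³).
e = (31287 − 33580) − (80882401.7 − 97146940) / 3217 = 2760 m.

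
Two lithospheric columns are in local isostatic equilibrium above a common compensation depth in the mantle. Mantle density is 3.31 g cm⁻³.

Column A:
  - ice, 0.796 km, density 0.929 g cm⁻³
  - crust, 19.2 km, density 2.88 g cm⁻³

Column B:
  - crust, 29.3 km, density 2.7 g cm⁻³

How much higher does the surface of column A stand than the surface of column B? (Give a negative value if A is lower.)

For any compensation level in the mantle, the mantle terms cancel and isostasy reduces to e = (Σt_A − Σt_B) − (Σ(ρt)_A − Σ(ρt)_B) / ρ_m.
Σt_A = 19.996 km; Σt_B = 29.3 km; Σ(ρt)_A = 56.035484; Σ(ρt)_B = 79.11 (in km·g cm⁻³).
e = (19.996 − 29.3) − (56.035484 − 79.11) / 3.31 = −2.33 km.

−2.33 km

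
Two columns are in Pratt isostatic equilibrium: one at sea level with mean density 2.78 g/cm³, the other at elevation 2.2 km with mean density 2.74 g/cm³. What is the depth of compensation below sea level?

ρ_ref D = ρ (D + h) → D (ρ_ref − ρ) = ρ h.
D = ρ h/(ρ_ref − ρ) = 2.74 × 2.2 km/(2.78 − 2.74) = 151 km.

151 km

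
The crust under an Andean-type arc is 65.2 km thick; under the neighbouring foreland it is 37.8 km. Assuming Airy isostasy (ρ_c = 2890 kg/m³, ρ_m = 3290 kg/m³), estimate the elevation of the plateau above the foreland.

Excess crust Δ = 65.2 km − 37.8 km = 27.4 km, split between elevation h and root r with h + r = Δ.
Airy balance ρ_c h = (ρ_m − ρ_c) r gives r = h ρ_c/(ρ_m − ρ_c), so h (1 + ρ_c/(ρ_m − ρ_c)) = Δ, i.e. h = Δ (ρ_m − ρ_c)/ρ_m.
h = 27.4 km × 400/3290 = 3.33 km.

3.33 km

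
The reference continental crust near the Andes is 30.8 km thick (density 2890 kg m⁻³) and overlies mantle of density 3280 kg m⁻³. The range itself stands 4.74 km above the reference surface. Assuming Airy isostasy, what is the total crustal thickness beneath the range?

Root depth r = h ρ_c / (ρ_m − ρ_c) = 4.74 km × 2890 / 390 = 35.12 km.
Total thickness = T + h + r = 30.8 km + 4.74 km + 35.12 km = 70.7 km.

70.7 km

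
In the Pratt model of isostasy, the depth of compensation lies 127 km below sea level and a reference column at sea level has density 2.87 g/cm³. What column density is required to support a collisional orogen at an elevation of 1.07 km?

2.85 g/cm³

Pratt balance: ρ_ref D = ρ (D + h).
ρ = ρ_ref D/(D + h) = 2.87 × 127 km/(127 km + 1.07 km) = 2.85 g/cm³.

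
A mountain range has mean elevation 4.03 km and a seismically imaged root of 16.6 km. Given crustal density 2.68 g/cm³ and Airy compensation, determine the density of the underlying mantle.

3.33 g/cm³

Airy balance: ρ_c h = (ρ_m − ρ_c) r → ρ_m = ρ_c (1 + h/r).
ρ_m = 2.68 × (1 + 4.03 km/16.6 km) = 3.33 g/cm³.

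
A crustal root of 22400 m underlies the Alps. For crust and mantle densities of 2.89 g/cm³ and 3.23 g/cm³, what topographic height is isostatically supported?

Equating mass per unit area of the two columns: ρ_c h = (ρ_m − ρ_c) r.
h = r (ρ_m − ρ_c) / ρ_c = 22400 m × (3.23 − 2.89) / 2.89 = 2640 m.

2640 m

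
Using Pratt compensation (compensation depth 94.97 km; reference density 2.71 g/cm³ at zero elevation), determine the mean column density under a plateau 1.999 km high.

2.65 g/cm³

Pratt balance: ρ_ref D = ρ (D + h).
ρ = ρ_ref D/(D + h) = 2.71 × 94.97 km/(94.97 km + 1.999 km) = 2.65 g/cm³.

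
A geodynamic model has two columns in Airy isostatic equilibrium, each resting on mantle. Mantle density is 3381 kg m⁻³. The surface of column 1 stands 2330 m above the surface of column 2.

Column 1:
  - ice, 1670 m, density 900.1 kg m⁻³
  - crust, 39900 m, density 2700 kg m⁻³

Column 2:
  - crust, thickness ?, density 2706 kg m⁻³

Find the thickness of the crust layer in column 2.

Take the compensation level at the base of the deeper column (depth z_c below the surface of column 1) and equate Σ ρ_i t_i down to z_c; mantle fills any gap and the z_c terms cancel.
Column 1: 1670×900.1 + 39900×2700 + (z_c − 41570)×3381
Column 2: 2330×0 + x×2706 + (z_c − 2330 − 0 − x)×3381
The z_c×3381 term appears on both sides and cancels. Collect the known terms of each column as K = Σ(ρt)_known − 3381 × (depth of known layers): K_1 = 109233167 − 3381×41570 = −31315003; K_2 = 0 − 3381×(2330 + 0) = −7877730.
Balance: K_1 = K_2 − x×(3381 − 2706), so x = (K_2 − K_1)/(3381 − 2706) = 23437300/675 = 34700 m.

34700 m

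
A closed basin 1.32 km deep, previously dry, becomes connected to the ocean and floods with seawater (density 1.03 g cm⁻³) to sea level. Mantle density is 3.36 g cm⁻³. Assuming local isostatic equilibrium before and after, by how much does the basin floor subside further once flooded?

0.584 km

After flooding the water column is d + s deep. Its weight must equal the weight of mantle displaced by the extra subsidence s: (d + s) ρ_w = s ρ_m.
s = d ρ_w / (ρ_m − ρ_w) = 1.32 km × 1.03/(3.36 − 1.03) = 0.584 km.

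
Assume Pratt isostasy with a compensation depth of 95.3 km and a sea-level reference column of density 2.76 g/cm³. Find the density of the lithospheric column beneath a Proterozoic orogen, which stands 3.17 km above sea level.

2.67 g/cm³

Pratt balance: ρ_ref D = ρ (D + h).
ρ = ρ_ref D/(D + h) = 2.76 × 95.3 km/(95.3 km + 3.17 km) = 2.67 g/cm³.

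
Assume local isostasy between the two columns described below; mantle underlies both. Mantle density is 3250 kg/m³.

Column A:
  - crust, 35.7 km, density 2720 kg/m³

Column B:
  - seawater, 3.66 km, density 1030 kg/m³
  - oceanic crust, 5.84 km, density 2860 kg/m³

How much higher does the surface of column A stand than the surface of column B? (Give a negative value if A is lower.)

2.62 km

For any compensation level in the mantle, the mantle terms cancel and isostasy reduces to e = (Σt_A − Σt_B) − (Σ(ρt)_A − Σ(ρt)_B) / ρ_m.
Σt_A = 35.7 km; Σt_B = 9.5 km; Σ(ρt)_A = 97104; Σ(ρt)_B = 20472.2 (in km·kg/m³).
e = (35.7 − 9.5) − (97104 − 20472.2) / 3250 = 2.62 km.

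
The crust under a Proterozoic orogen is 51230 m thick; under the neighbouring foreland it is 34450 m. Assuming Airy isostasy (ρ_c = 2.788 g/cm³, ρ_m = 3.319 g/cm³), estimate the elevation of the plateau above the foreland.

2680 m

Excess crust Δ = 51230 m − 34450 m = 16780 m, split between elevation h and root r with h + r = Δ.
Airy balance ρ_c h = (ρ_m − ρ_c) r gives r = h ρ_c/(ρ_m − ρ_c), so h (1 + ρ_c/(ρ_m − ρ_c)) = Δ, i.e. h = Δ (ρ_m − ρ_c)/ρ_m.
h = 16780 m × 0.531/3.319 = 2680 m.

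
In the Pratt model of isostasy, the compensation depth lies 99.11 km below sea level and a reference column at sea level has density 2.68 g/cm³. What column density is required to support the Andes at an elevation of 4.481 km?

2.56 g/cm³

Pratt balance: ρ_ref D = ρ (D + h).
ρ = ρ_ref D/(D + h) = 2.68 × 99.11 km/(99.11 km + 4.481 km) = 2.56 g/cm³.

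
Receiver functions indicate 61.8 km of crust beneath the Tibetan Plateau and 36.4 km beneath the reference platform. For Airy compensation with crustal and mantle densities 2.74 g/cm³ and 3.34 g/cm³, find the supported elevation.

4.56 km

Excess crust Δ = 61.8 km − 36.4 km = 25.4 km, split between elevation h and root r with h + r = Δ.
Airy balance ρ_c h = (ρ_m − ρ_c) r gives r = h ρ_c/(ρ_m − ρ_c), so h (1 + ρ_c/(ρ_m − ρ_c)) = Δ, i.e. h = Δ (ρ_m − ρ_c)/ρ_m.
h = 25.4 km × 0.6/3.34 = 4.56 km.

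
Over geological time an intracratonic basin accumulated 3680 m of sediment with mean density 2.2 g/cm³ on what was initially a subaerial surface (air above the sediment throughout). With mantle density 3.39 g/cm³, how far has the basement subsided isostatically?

Subaerial load: s = t ρ_sed / ρ_m = 3680 m × 2.2/3.39 = 2390 m.

2390 m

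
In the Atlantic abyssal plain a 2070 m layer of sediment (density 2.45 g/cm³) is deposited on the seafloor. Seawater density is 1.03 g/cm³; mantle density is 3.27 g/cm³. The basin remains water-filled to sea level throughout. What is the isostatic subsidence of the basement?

1310 m

Submarine loading: the sediment displaces seawater, and the subsidence is in turn flooded, so s (ρ_m − ρ_w) = t (ρ_sed − ρ_w).
s = 2070 m × (2.45 − 1.03) / (3.27 − 1.03) = 1310 m.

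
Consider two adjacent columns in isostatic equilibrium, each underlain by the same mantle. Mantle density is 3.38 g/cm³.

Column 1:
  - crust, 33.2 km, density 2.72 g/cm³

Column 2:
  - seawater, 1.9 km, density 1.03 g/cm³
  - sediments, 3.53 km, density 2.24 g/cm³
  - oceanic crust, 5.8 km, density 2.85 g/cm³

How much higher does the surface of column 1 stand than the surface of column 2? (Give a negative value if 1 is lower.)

For any compensation level in the mantle, the mantle terms cancel and isostasy reduces to e = (Σt_1 − Σt_2) − (Σ(ρt)_1 − Σ(ρt)_2) / ρ_m.
Σt_1 = 33.2 km; Σt_2 = 11.23 km; Σ(ρt)_1 = 90.304; Σ(ρt)_2 = 26.3942 (in km·g/cm³).
e = (33.2 − 11.23) − (90.304 − 26.3942) / 3.38 = 3.06 km.

3.06 km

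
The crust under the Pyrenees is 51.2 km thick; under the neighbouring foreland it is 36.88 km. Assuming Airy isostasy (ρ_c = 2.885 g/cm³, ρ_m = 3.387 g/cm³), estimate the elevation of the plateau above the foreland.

Excess crust Δ = 51.2 km − 36.88 km = 14.32 km, split between elevation h and root r with h + r = Δ.
Airy balance ρ_c h = (ρ_m − ρ_c) r gives r = h ρ_c/(ρ_m − ρ_c), so h (1 + ρ_c/(ρ_m − ρ_c)) = Δ, i.e. h = Δ (ρ_m − ρ_c)/ρ_m.
h = 14.32 km × 0.502/3.387 = 2.12 km.

2.12 km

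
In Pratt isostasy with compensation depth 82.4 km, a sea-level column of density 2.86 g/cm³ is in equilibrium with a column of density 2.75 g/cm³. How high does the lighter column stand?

ρ_ref D = ρ (D + h) → h = D (ρ_ref − ρ)/ρ.
h = 82.4 km × (2.86 − 2.75)/2.75 = 3.3 km.

3.3 km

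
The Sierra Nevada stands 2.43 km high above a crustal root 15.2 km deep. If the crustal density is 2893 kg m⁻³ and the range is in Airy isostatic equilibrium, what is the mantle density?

3360 kg m⁻³

Airy balance: ρ_c h = (ρ_m − ρ_c) r → ρ_m = ρ_c (1 + h/r).
ρ_m = 2893 × (1 + 2.43 km/15.2 km) = 3360 kg m⁻³.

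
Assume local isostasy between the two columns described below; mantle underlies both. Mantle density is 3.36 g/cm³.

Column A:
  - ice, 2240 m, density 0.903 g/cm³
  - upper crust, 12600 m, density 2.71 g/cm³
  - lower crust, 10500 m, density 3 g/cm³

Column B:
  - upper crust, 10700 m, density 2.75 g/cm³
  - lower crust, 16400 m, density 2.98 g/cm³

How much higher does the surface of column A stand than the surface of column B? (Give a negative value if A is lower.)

For any compensation level in the mantle, the mantle terms cancel and isostasy reduces to e = (Σt_A − Σt_B) − (Σ(ρt)_A − Σ(ρt)_B) / ρ_m.
Σt_A = 25340 m; Σt_B = 27100 m; Σ(ρt)_A = 67668.72; Σ(ρt)_B = 78297 (in m·g/cm³).
e = (25340 − 27100) − (67668.72 − 78297) / 3.36 = 1400 m.

1400 m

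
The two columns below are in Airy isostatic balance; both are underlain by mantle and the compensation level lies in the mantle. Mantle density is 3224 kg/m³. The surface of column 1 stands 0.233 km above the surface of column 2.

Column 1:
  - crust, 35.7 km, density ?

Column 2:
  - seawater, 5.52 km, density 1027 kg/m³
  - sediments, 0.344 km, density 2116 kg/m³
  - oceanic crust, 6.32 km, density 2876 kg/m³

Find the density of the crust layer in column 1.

Take the compensation level at the base of the deeper column (depth z_c below the surface of column 1) and equate Σ ρ_i t_i down to z_c; mantle fills any gap and the z_c terms cancel.
Column 1: 35.7×ρ + (z_c − 35.7)×3224
Column 2: 0.233×0 + 5.52×1027 + 0.344×2116 + 6.32×2876 + (z_c − 0.233 − 12.184)×3224
The z_c×3224 term appears on both sides and cancels. Collect the known terms of each column as K = Σ(ρt)_known − 3224 × (depth of known layers): K_1 = 0 − 3224×35.7 = −115096.8; K_2 = 24573.264 − 3224×(0.233 + 12.184) = −15459.144.
Balance: K_1 + 35.7×ρ = K_2, so ρ = (K_2 − K_1)/35.7 = 99637.7/35.7 = 2790 kg/m³.

2790 kg/m³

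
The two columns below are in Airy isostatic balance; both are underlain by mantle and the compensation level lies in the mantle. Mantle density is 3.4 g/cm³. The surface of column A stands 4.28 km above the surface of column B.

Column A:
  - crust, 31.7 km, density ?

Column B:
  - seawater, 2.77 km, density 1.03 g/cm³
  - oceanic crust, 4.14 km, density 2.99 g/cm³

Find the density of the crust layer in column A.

2.68 g/cm³

Take the compensation level at the base of the deeper column (depth z_c below the surface of column A) and equate Σ ρ_i t_i down to z_c; mantle fills any gap and the z_c terms cancel.
Column A: 31.7×ρ + (z_c − 31.7)×3.4
Column B: 4.28×0 + 2.77×1.03 + 4.14×2.99 + (z_c − 4.28 − 6.91)×3.4
The z_c×3.4 term appears on both sides and cancels. Collect the known terms of each column as K = Σ(ρt)_known − 3.4 × (depth of known layers): K_A = 0 − 3.4×31.7 = −107.78; K_B = 15.2317 − 3.4×(4.28 + 6.91) = −22.8143.
Balance: K_A + 31.7×ρ = K_B, so ρ = (K_B − K_A)/31.7 = 84.9657/31.7 = 2.68 g/cm³.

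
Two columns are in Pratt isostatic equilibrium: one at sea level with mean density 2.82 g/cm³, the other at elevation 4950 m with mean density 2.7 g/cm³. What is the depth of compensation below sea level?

111000 m

ρ_ref D = ρ (D + h) → D (ρ_ref − ρ) = ρ h.
D = ρ h/(ρ_ref − ρ) = 2.7 × 4950 m/(2.82 − 2.7) = 111000 m.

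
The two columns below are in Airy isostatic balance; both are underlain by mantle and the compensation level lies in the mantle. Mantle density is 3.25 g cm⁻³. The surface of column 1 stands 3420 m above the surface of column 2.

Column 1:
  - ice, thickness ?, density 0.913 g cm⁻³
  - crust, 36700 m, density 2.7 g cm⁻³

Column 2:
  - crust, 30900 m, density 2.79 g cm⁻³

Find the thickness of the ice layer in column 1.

2200 m

Take the compensation level at the base of the deeper column (depth z_c below the surface of column 1) and equate Σ ρ_i t_i down to z_c; mantle fills any gap and the z_c terms cancel.
Column 1: x×0.913 + 36700×2.7 + (z_c − 36700 − x)×3.25
Column 2: 3420×0 + 30900×2.79 + (z_c − 3420 − 30900)×3.25
The z_c×3.25 term appears on both sides and cancels. Collect the known terms of each column as K = Σ(ρt)_known − 3.25 × (depth of known layers): K_1 = 99090 − 3.25×36700 = −20185; K_2 = 86211 − 3.25×(3420 + 30900) = −25329.
Balance: K_1 − x×(3.25 − 0.913) = K_2, so x = (K_1 − K_2)/(3.25 − 0.913) = 5144/2.337 = 2200 m.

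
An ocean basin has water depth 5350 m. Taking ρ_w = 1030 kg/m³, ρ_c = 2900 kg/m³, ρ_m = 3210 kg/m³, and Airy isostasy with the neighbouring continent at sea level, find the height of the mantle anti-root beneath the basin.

32300 m

By Archimedes' principle applied to the lithosphere: replacing crust with seawater at the top is compensated by replacing crust with mantle at the base: d (ρ_c − ρ_w) = a (ρ_m − ρ_c).
a = d (ρ_c − ρ_w)/(ρ_m − ρ_c) = 5350 m × 1870/310 = 32300 m.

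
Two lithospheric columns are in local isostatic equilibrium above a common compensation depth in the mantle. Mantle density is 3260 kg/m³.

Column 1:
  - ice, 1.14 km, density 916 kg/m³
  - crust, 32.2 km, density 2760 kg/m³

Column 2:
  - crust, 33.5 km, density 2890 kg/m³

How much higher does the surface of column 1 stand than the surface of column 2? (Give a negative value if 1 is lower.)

1.96 km

For any compensation level in the mantle, the mantle terms cancel and isostasy reduces to e = (Σt_1 − Σt_2) − (Σ(ρt)_1 − Σ(ρt)_2) / ρ_m.
Σt_1 = 33.34 km; Σt_2 = 33.5 km; Σ(ρt)_1 = 89916.24; Σ(ρt)_2 = 96815 (in km·kg/m³).
e = (33.34 − 33.5) − (89916.24 − 96815) / 3260 = 1.96 km.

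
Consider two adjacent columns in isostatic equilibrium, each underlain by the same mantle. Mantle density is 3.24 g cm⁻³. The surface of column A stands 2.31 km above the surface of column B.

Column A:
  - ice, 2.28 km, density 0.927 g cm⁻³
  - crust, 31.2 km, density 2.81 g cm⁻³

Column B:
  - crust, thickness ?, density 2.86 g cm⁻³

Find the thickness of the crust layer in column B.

Take the compensation level at the base of the deeper column (depth z_c below the surface of column A) and equate Σ ρ_i t_i down to z_c; mantle fills any gap and the z_c terms cancel.
Column A: 2.28×0.927 + 31.2×2.81 + (z_c − 33.48)×3.24
Column B: 2.31×0 + x×2.86 + (z_c − 2.31 − 0 − x)×3.24
The z_c×3.24 term appears on both sides and cancels. Collect the known terms of each column as K = Σ(ρt)_known − 3.24 × (depth of known layers): K_A = 89.78556 − 3.24×33.48 = −18.68964; K_B = 0 − 3.24×(2.31 + 0) = −7.4844.
Balance: K_A = K_B − x×(3.24 − 2.86), so x = (K_B − K_A)/(3.24 − 2.86) = 11.2052/0.38 = 29.5 km.

29.5 km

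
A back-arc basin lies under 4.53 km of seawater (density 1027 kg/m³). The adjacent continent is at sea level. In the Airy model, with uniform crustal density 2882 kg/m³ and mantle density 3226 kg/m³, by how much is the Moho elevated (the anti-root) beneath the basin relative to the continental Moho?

Balancing pressure at the compensation depth: replacing crust with seawater at the top is compensated by replacing crust with mantle at the base: d (ρ_c − ρ_w) = a (ρ_m − ρ_c).
a = d (ρ_c − ρ_w)/(ρ_m − ρ_c) = 4.53 km × 1855/344 = 24.4 km.

24.4 km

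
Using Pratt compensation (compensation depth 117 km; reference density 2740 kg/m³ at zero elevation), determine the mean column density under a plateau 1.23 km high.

2710 kg/m³

Pratt balance: ρ_ref D = ρ (D + h).
ρ = ρ_ref D/(D + h) = 2740 × 117 km/(117 km + 1.23 km) = 2710 kg/m³.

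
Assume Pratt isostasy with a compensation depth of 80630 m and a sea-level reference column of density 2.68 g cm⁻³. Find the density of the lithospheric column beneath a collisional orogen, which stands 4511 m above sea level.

Pratt balance: ρ_ref D = ρ (D + h).
ρ = ρ_ref D/(D + h) = 2.68 × 80630 m/(80630 m + 4511 m) = 2.54 g cm⁻³.

2.54 g cm⁻³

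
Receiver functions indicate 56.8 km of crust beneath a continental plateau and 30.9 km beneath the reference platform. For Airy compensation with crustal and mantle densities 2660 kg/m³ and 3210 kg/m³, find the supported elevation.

Excess crust Δ = 56.8 km − 30.9 km = 25.9 km, split between elevation h and root r with h + r = Δ.
Airy balance ρ_c h = (ρ_m − ρ_c) r gives r = h ρ_c/(ρ_m − ρ_c), so h (1 + ρ_c/(ρ_m − ρ_c)) = Δ, i.e. h = Δ (ρ_m − ρ_c)/ρ_m.
h = 25.9 km × 550/3210 = 4.44 km.

4.44 km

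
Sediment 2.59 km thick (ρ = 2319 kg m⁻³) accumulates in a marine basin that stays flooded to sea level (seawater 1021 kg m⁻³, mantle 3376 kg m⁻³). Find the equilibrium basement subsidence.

1.43 km

Submarine loading: the sediment displaces seawater, and the subsidence is in turn flooded, so s (ρ_m − ρ_w) = t (ρ_sed − ρ_w).
s = 2.59 km × (2319 − 1021) / (3376 − 1021) = 1.43 km.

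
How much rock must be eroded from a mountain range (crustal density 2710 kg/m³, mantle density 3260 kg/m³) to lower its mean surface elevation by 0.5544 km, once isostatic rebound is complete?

3.29 km

Net drop Δ = e − u = e − e ρ_c/ρ_m = e (ρ_m − ρ_c)/ρ_m.
e = Δ ρ_m/(ρ_m − ρ_c) = 0.5544 km × 3260/550 = 3.29 km.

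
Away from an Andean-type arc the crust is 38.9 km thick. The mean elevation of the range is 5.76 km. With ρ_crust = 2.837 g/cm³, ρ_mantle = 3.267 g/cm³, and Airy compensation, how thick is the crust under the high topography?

Root depth r = h ρ_c / (ρ_m − ρ_c) = 5.76 km × 2.837 / 0.43 = 38 km.
Total thickness = T + h + r = 38.9 km + 5.76 km + 38 km = 82.7 km.

82.7 km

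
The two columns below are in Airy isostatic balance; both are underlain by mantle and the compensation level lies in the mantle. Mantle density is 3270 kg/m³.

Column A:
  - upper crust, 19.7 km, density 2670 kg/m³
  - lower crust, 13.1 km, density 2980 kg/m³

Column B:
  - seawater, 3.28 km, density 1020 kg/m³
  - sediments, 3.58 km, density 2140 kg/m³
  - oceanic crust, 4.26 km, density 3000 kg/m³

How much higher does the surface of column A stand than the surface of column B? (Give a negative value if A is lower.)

For any compensation level in the mantle, the mantle terms cancel and isostasy reduces to e = (Σt_A − Σt_B) − (Σ(ρt)_A − Σ(ρt)_B) / ρ_m.
Σt_A = 32.8 km; Σt_B = 11.12 km; Σ(ρt)_A = 91637; Σ(ρt)_B = 23786.8 (in km·kg/m³).
e = (32.8 − 11.12) − (91637 − 23786.8) / 3270 = 0.931 km.

0.931 km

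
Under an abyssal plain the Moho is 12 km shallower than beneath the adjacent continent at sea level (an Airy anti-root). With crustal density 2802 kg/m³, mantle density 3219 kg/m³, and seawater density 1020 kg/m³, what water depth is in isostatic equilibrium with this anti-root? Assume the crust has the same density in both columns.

2.81 km

Replacing a thickness d of crust by seawater at the top must be balanced by replacing crust with mantle at the base: d (ρ_c − ρ_w) = a (ρ_m − ρ_c).
d = a (ρ_m − ρ_c)/(ρ_c − ρ_w) = 12 km × 417/1782 = 2.81 km.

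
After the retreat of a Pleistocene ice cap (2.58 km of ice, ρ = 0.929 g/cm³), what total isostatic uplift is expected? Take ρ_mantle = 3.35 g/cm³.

Removing the load lets mantle flow back in; uplift u satisfies ρ_ice t = ρ_m u.
u = t ρ_ice/ρ_m = 2.58 km × 0.929/3.35 = 0.715 km.

0.715 km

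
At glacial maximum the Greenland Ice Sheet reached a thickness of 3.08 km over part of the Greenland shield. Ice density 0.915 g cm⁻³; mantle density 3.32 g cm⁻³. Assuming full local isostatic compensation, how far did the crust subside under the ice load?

Isostatic balance requires: the ice load ρ_ice t is balanced by mantle displaced below, ρ_m s.
s = t ρ_ice / ρ_m = 3.08 km × 0.915/3.32 = 0.849 km.

0.849 km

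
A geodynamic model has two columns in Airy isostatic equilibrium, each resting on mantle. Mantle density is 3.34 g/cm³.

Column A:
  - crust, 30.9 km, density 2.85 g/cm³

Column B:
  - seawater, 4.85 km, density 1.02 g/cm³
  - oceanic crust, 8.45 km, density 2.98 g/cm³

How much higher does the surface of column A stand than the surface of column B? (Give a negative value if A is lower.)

0.254 km

For any compensation level in the mantle, the mantle terms cancel and isostasy reduces to e = (Σt_A − Σt_B) − (Σ(ρt)_A − Σ(ρt)_B) / ρ_m.
Σt_A = 30.9 km; Σt_B = 13.3 km; Σ(ρt)_A = 88.065; Σ(ρt)_B = 30.128 (in km·g/cm³).
e = (30.9 − 13.3) − (88.065 − 30.128) / 3.34 = 0.254 km.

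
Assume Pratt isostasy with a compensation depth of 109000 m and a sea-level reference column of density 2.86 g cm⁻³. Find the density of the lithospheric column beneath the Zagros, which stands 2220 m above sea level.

Pratt balance: ρ_ref D = ρ (D + h).
ρ = ρ_ref D/(D + h) = 2.86 × 109000 m/(109000 m + 2220 m) = 2.8 g cm⁻³.

2.8 g cm⁻³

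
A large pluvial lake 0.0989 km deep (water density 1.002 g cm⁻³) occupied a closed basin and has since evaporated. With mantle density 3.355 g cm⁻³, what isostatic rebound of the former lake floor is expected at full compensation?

0.0295 km

u = d ρ_w/ρ_m = 0.0989 km × 1.002/3.355 = 0.0295 km.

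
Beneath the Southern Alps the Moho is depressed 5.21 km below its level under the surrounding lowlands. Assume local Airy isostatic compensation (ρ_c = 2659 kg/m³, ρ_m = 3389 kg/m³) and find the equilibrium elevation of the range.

1.43 km

Balancing pressure at the compensation depth: ρ_c h = (ρ_m − ρ_c) r.
h = r (ρ_m − ρ_c) / ρ_c = 5.21 km × (3389 − 2659) / 2659 = 1.43 km.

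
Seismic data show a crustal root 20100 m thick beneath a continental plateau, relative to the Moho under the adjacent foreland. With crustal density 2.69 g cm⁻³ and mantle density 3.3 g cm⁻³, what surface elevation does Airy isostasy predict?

4560 m

By Archimedes' principle applied to the lithosphere: ρ_c h = (ρ_m − ρ_c) r.
h = r (ρ_m − ρ_c) / ρ_c = 20100 m × (3.3 − 2.69) / 2.69 = 4560 m.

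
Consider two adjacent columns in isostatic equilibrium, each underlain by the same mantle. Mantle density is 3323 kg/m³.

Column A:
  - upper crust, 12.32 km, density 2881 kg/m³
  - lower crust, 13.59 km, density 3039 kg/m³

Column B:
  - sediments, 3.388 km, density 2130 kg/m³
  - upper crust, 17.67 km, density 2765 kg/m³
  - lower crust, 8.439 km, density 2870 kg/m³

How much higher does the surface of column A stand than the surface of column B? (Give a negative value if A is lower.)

For any compensation level in the mantle, the mantle terms cancel and isostasy reduces to e = (Σt_A − Σt_B) − (Σ(ρt)_A − Σ(ρt)_B) / ρ_m.
Σt_A = 25.91 km; Σt_B = 29.497 km; Σ(ρt)_A = 76793.93; Σ(ρt)_B = 80293.92 (in km·kg/m³).
e = (25.91 − 29.497) − (76793.93 − 80293.92) / 3323 = −2.53 km.

−2.53 km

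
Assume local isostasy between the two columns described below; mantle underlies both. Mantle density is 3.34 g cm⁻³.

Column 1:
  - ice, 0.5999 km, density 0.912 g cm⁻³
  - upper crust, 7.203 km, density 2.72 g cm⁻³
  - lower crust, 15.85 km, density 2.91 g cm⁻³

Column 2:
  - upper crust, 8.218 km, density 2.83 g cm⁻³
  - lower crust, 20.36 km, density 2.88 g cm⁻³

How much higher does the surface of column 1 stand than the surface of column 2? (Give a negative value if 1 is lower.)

−0.245 km

For any compensation level in the mantle, the mantle terms cancel and isostasy reduces to e = (Σt_1 − Σt_2) − (Σ(ρt)_1 − Σ(ρt)_2) / ρ_m.
Σt_1 = 23.6529 km; Σt_2 = 28.578 km; Σ(ρt)_1 = 66.2627688; Σ(ρt)_2 = 81.89374 (in km·g cm⁻³).
e = (23.6529 − 28.578) − (66.2627688 − 81.89374) / 3.34 = −0.245 km.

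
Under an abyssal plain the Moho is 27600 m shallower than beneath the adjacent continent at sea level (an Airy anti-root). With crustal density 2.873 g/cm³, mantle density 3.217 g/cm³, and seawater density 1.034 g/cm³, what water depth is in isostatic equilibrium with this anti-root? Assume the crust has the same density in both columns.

5160 m

Replacing a thickness d of crust by seawater at the top must be balanced by replacing crust with mantle at the base: d (ρ_c − ρ_w) = a (ρ_m − ρ_c).
d = a (ρ_m − ρ_c)/(ρ_c − ρ_w) = 27600 m × 0.344/1.839 = 5160 m.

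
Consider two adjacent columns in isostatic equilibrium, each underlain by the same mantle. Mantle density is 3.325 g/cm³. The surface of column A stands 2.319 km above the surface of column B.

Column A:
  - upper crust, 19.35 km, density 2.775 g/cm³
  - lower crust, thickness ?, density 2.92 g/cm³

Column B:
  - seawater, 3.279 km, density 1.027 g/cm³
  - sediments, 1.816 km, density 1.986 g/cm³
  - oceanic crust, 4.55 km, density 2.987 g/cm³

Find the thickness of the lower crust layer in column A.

21.2 km

Take the compensation level at the base of the deeper column (depth z_c below the surface of column A) and equate Σ ρ_i t_i down to z_c; mantle fills any gap and the z_c terms cancel.
Column A: 19.35×2.775 + x×2.92 + (z_c − 19.35 − x)×3.325
Column B: 2.319×0 + 3.279×1.027 + 1.816×1.986 + 4.55×2.987 + (z_c − 2.319 − 9.645)×3.325
The z_c×3.325 term appears on both sides and cancels. Collect the known terms of each column as K = Σ(ρt)_known − 3.325 × (depth of known layers): K_A = 53.69625 − 3.325×19.35 = −10.6425; K_B = 20.564959 − 3.325×(2.319 + 9.645) = −19.215341.
Balance: K_A − x×(3.325 − 2.92) = K_B, so x = (K_A − K_B)/(3.325 − 2.92) = 8.57284/0.405 = 21.2 km.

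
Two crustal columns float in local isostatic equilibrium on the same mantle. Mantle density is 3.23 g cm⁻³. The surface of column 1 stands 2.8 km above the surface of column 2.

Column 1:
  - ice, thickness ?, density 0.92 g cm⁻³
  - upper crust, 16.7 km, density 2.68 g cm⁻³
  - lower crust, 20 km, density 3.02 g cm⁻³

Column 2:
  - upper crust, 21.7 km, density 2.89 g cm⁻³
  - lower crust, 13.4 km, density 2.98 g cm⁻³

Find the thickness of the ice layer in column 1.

2.76 km

Take the compensation level at the base of the deeper column (depth z_c below the surface of column 1) and equate Σ ρ_i t_i down to z_c; mantle fills any gap and the z_c terms cancel.
Column 1: x×0.92 + 16.7×2.68 + 20×3.02 + (z_c − 36.7 − x)×3.23
Column 2: 2.8×0 + 21.7×2.89 + 13.4×2.98 + (z_c − 2.8 − 35.1)×3.23
The z_c×3.23 term appears on both sides and cancels. Collect the known terms of each column as K = Σ(ρt)_known − 3.23 × (depth of known layers): K_1 = 105.156 − 3.23×36.7 = −13.385; K_2 = 102.645 − 3.23×(2.8 + 35.1) = −19.772.
Balance: K_1 − x×(3.23 − 0.92) = K_2, so x = (K_1 − K_2)/(3.23 − 0.92) = 6.387/2.31 = 2.76 km.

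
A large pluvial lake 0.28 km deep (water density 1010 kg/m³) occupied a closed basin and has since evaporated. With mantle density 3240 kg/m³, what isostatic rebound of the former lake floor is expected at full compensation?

u = d ρ_w/ρ_m = 0.28 km × 1010/3240 = 0.0873 km.

0.0873 km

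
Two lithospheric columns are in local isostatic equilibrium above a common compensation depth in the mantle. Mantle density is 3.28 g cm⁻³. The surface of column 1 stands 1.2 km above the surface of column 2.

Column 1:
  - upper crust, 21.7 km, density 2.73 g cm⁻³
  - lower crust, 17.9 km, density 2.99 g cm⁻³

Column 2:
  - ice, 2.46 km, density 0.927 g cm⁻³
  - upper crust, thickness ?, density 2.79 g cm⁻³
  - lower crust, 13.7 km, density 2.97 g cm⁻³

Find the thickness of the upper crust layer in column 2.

Take the compensation level at the base of the deeper column (depth z_c below the surface of column 1) and equate Σ ρ_i t_i down to z_c; mantle fills any gap and the z_c terms cancel.
Column 1: 21.7×2.73 + 17.9×2.99 + (z_c − 39.6)×3.28
Column 2: 1.2×0 + 2.46×0.927 + x×2.79 + 13.7×2.97 + (z_c − 1.2 − 16.16 − x)×3.28
The z_c×3.28 term appears on both sides and cancels. Collect the known terms of each column as K = Σ(ρt)_known − 3.28 × (depth of known layers): K_1 = 112.762 − 3.28×39.6 = −17.126; K_2 = 42.96942 − 3.28×(1.2 + 16.16) = −13.97138.
Balance: K_1 = K_2 − x×(3.28 − 2.79), so x = (K_2 − K_1)/(3.28 − 2.79) = 3.15462/0.49 = 6.44 km.

6.44 km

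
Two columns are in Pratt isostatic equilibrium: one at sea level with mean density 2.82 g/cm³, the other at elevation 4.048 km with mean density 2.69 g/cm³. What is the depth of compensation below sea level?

ρ_ref D = ρ (D + h) → D (ρ_ref − ρ) = ρ h.
D = ρ h/(ρ_ref − ρ) = 2.69 × 4.048 km/(2.82 − 2.69) = 83.8 km.

83.8 km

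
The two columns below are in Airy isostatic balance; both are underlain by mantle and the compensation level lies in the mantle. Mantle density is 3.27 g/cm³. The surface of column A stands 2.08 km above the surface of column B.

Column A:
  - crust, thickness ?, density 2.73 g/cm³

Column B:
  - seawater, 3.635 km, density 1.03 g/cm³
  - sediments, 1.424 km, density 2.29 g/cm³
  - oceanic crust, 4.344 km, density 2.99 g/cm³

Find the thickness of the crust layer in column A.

Take the compensation level at the base of the deeper column (depth z_c below the surface of column A) and equate Σ ρ_i t_i down to z_c; mantle fills any gap and the z_c terms cancel.
Column A: x×2.73 + (z_c − 0 − x)×3.27
Column B: 2.08×0 + 3.635×1.03 + 1.424×2.29 + 4.344×2.99 + (z_c − 2.08 − 9.403)×3.27
The z_c×3.27 term appears on both sides and cancels. Collect the known terms of each column as K = Σ(ρt)_known − 3.27 × (depth of known layers): K_A = 0 − 3.27×0 = 0; K_B = 19.99357 − 3.27×(2.08 + 9.403) = −17.55584.
Balance: K_A − x×(3.27 − 2.73) = K_B, so x = (K_A − K_B)/(3.27 − 2.73) = 17.5558/0.54 = 32.5 km.

32.5 km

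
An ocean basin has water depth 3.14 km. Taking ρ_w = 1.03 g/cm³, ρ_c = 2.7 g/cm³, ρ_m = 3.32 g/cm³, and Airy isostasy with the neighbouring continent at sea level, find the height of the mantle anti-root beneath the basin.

By Archimedes' principle applied to the lithosphere: replacing crust with seawater at the top is compensated by replacing crust with mantle at the base: d (ρ_c − ρ_w) = a (ρ_m − ρ_c).
a = d (ρ_c − ρ_w)/(ρ_m − ρ_c) = 3.14 km × 1.67/0.62 = 8.46 km.

8.46 km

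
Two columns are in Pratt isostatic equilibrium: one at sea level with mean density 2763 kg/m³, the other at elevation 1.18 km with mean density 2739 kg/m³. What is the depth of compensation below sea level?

ρ_ref D = ρ (D + h) → D (ρ_ref − ρ) = ρ h.
D = ρ h/(ρ_ref − ρ) = 2739 × 1.18 km/(2763 − 2739) = 135 km.

135 km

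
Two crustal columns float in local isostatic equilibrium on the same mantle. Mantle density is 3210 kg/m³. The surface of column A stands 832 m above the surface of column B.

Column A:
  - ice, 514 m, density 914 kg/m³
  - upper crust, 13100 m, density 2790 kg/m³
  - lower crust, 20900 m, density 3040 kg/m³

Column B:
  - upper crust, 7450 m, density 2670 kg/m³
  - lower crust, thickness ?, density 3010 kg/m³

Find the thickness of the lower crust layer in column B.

17700 m

Take the compensation level at the base of the deeper column (depth z_c below the surface of column A) and equate Σ ρ_i t_i down to z_c; mantle fills any gap and the z_c terms cancel.
Column A: 514×914 + 13100×2790 + 20900×3040 + (z_c − 34514)×3210
Column B: 832×0 + 7450×2670 + x×3010 + (z_c − 832 − 7450 − x)×3210
The z_c×3210 term appears on both sides and cancels. Collect the known terms of each column as K = Σ(ρt)_known − 3210 × (depth of known layers): K_A = 100554796 − 3210×34514 = −10235144; K_B = 19891500 − 3210×(832 + 7450) = −6693720.
Balance: K_A = K_B − x×(3210 − 3010), so x = (K_B − K_A)/(3210 − 3010) = 3541420/200 = 17700 m.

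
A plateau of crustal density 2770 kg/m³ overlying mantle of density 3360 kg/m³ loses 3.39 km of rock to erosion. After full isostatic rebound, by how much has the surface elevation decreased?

0.595 km

Rebound u = e ρ_c/ρ_m = 3.39 km × 2770/3360 = 2.795 km.
Net surface drop = e − u = 3.39 km − 2.795 km = e (ρ_m − ρ_c)/ρ_m = 0.595 km.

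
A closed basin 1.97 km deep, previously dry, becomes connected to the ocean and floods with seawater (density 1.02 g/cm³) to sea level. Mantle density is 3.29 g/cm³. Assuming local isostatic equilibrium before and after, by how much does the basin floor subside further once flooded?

0.885 km

After flooding the water column is d + s deep. Its weight must equal the weight of mantle displaced by the extra subsidence s: (d + s) ρ_w = s ρ_m.
s = d ρ_w / (ρ_m − ρ_w) = 1.97 km × 1.02/(3.29 − 1.02) = 0.885 km.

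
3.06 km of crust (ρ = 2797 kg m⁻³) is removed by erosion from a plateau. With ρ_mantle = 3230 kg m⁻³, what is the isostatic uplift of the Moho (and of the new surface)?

Unloading: uplift u = e ρ_c/ρ_m = 3.06 km × 2797/3230 = 2.65 km.

2.65 km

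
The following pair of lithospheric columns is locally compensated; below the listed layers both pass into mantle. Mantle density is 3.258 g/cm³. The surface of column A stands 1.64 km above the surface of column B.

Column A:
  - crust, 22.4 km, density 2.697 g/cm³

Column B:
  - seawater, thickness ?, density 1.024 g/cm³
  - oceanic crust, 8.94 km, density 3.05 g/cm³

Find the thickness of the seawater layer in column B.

2.4 km

Take the compensation level at the base of the deeper column (depth z_c below the surface of column A) and equate Σ ρ_i t_i down to z_c; mantle fills any gap and the z_c terms cancel.
Column A: 22.4×2.697 + (z_c − 22.4)×3.258
Column B: 1.64×0 + x×1.024 + 8.94×3.05 + (z_c − 1.64 − 8.94 − x)×3.258
The z_c×3.258 term appears on both sides and cancels. Collect the known terms of each column as K = Σ(ρt)_known − 3.258 × (depth of known layers): K_A = 60.4128 − 3.258×22.4 = −12.5664; K_B = 27.267 − 3.258×(1.64 + 8.94) = −7.20264.
Balance: K_A = K_B − x×(3.258 − 1.024), so x = (K_B − K_A)/(3.258 − 1.024) = 5.36376/2.234 = 2.4 km.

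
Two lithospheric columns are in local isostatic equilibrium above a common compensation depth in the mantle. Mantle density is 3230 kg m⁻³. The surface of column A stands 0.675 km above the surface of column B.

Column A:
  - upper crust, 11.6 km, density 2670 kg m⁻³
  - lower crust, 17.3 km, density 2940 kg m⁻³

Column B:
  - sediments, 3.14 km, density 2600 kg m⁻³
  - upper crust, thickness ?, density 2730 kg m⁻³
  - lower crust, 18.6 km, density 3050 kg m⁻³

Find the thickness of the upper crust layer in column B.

8.01 km

Take the compensation level at the base of the deeper column (depth z_c below the surface of column A) and equate Σ ρ_i t_i down to z_c; mantle fills any gap and the z_c terms cancel.
Column A: 11.6×2670 + 17.3×2940 + (z_c − 28.9)×3230
Column B: 0.675×0 + 3.14×2600 + x×2730 + 18.6×3050 + (z_c − 0.675 − 21.74 − x)×3230
The z_c×3230 term appears on both sides and cancels. Collect the known terms of each column as K = Σ(ρt)_known − 3230 × (depth of known layers): K_A = 81834 − 3230×28.9 = −11513; K_B = 64894 − 3230×(0.675 + 21.74) = −7506.45.
Balance: K_A = K_B − x×(3230 − 2730), so x = (K_B − K_A)/(3230 − 2730) = 4006.55/500 = 8.01 km.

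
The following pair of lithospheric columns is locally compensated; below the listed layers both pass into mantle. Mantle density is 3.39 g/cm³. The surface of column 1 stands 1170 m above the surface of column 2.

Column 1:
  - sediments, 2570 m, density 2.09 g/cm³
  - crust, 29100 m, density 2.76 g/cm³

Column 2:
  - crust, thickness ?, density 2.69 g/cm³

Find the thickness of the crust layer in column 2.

25300 m

Take the compensation level at the base of the deeper column (depth z_c below the surface of column 1) and equate Σ ρ_i t_i down to z_c; mantle fills any gap and the z_c terms cancel.
Column 1: 2570×2.09 + 29100×2.76 + (z_c − 31670)×3.39
Column 2: 1170×0 + x×2.69 + (z_c − 1170 − 0 − x)×3.39
The z_c×3.39 term appears on both sides and cancels. Collect the known terms of each column as K = Σ(ρt)_known − 3.39 × (depth of known layers): K_1 = 85687.3 − 3.39×31670 = −21674; K_2 = 0 − 3.39×(1170 + 0) = −3966.3.
Balance: K_1 = K_2 − x×(3.39 − 2.69), so x = (K_2 − K_1)/(3.39 − 2.69) = 17707.7/0.7 = 25300 m.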